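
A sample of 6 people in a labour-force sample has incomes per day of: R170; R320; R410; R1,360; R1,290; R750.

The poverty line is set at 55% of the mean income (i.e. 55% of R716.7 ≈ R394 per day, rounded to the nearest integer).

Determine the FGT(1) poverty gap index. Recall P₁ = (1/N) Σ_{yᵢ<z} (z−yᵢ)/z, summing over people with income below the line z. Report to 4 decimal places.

0.1261

Below z: R170, R320 (q = 2 of N = 6).
Gap ratios (z−y)/z: (394−170)/394 = 0.5685; (394−320)/394 = 0.1878.
Σ = 0.756345. Dividing by the full population N = 6 gives P₁ = 0.1261.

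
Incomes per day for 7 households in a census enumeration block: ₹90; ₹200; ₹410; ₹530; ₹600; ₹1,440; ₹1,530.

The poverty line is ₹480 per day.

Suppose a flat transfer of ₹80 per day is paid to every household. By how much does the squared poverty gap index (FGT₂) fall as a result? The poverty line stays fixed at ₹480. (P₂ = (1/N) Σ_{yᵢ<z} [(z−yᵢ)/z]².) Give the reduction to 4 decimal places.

0.0616

Before: below the line — ₹90, ₹200, ₹410; squared poverty gap index (FGT₂) = 0.145957.
After the ₹80 transfer: below the line — ₹170, ₹280; squared poverty gap index (FGT₂) = 0.084387.
Reduction = 0.145957 − 0.084387 = 0.0616.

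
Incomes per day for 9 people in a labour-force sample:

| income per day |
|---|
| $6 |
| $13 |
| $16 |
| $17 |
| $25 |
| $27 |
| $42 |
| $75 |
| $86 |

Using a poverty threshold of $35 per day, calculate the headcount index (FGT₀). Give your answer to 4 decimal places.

0.6667

6 of the 9 people have income below $35.
H = 6/9 = 0.6667.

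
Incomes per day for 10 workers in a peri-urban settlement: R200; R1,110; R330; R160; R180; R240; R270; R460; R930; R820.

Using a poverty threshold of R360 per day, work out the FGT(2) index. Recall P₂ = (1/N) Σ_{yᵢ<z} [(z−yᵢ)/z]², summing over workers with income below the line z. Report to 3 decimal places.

0.094

Poor units: R160, R180, R200, R240, R270, R330 (q = 6 of N = 10).
Normalized shortfalls: (360−160)/360 = 0.5556; (360−180)/360 = 0.5000; (360−200)/360 = 0.4444; (360−240)/360 = 0.3333; (360−270)/360 = 0.2500; (360−330)/360 = 0.0833.
Squared: 0.3086; 0.2500; 0.1975; 0.1111; 0.0625; 0.0069.
Sum = 0.936728; P₂ = 0.936728 / 10 = 0.094.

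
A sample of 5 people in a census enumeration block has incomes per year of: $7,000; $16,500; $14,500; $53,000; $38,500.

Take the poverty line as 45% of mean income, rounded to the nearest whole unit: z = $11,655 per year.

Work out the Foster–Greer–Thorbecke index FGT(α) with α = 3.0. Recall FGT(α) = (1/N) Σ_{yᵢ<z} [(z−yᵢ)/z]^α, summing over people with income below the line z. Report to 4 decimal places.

Below the line: $7,000 (q = 1 of N = 5).
Gap ratios (z−y)/z: (11655−7000)/11655 = 0.3994.
Raised to α = 3.0: 0.06371.
Sum = 0.063712; FGT(3.0) = 0.063712 / 5 = 0.0127.

0.0127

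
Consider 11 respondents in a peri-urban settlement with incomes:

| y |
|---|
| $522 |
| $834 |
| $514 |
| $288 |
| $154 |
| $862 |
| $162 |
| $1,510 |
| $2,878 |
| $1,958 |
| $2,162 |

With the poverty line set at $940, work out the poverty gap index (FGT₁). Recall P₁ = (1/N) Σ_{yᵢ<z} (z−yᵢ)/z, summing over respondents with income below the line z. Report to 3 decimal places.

Incomes under z: $154, $162, $288, $514, $522, $834, $862 (q = 7 of N = 11).
Gap ratios (z−y)/z: (940−154)/940 = 0.8362; (940−162)/940 = 0.8277; (940−288)/940 = 0.6936; (940−514)/940 = 0.4532; (940−522)/940 = 0.4447; (940−834)/940 = 0.1128; (940−862)/940 = 0.0830.
Σ = 3.451064. Dividing by the full population N = 11 gives P₁ = 0.314.

0.314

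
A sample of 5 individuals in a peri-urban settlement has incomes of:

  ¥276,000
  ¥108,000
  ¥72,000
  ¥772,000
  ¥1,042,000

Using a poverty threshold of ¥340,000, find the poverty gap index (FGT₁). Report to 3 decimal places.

Below the line: ¥72,000, ¥108,000, ¥276,000 (q = 3 of N = 5).
Relative gaps: (340000−72000)/340000 = 0.7882; (340000−108000)/340000 = 0.6824; (340000−276000)/340000 = 0.1882.
Σ = 1.658824. Dividing by the full population N = 5 gives P₁ = 0.332.

0.332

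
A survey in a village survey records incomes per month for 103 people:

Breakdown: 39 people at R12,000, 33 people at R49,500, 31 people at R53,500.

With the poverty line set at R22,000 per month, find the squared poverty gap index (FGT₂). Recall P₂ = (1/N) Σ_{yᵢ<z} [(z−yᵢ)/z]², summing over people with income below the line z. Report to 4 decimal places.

0.0782

Below z: 39×R12,000 (q = 39 of N = 103).
Shortfall ratios: (22000−12000)/22000 = 0.4545 (×39).
Squared: 0.2066 (×39).
Sum = 8.057851; P₂ = 8.057851 / 103 = 0.0782.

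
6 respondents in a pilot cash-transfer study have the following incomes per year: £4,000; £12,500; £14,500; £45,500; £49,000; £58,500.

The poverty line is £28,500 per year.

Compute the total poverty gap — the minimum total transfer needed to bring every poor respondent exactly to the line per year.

£54,500

Below the line: £4,000, £12,500, £14,500 (q = 3 of N = 6).
Individual gaps: 28500−4000 = 24500; 28500−12500 = 16000; 28500−14500 = 14000.
Aggregate gap = £54,500.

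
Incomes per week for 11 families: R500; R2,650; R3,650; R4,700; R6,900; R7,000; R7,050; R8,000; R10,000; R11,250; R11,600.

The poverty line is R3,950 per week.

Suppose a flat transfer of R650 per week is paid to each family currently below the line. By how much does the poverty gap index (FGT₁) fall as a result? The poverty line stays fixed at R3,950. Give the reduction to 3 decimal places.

Before: below the line — R500, R2,650, R3,650; poverty gap index (FGT₁) = 0.11623.
After the R650 transfer: below the line — R1,150, R3,300; poverty gap index (FGT₁) = 0.07940.
Reduction = 0.11623 − 0.07940 = 0.037.

0.037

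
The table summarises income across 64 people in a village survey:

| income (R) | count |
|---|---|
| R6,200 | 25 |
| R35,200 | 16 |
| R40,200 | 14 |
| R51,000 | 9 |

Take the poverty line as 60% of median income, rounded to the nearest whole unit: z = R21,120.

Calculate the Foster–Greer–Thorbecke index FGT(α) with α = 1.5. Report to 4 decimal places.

Below z: 25×R6,200 (q = 25 of N = 64).
Normalized shortfalls: (21120−6200)/21120 = 0.7064 (×25).
Raised to α = 1.5: 0.59376 (×25).
Sum = 14.844049; FGT(1.5) = 14.844049 / 64 = 0.2319.

0.2319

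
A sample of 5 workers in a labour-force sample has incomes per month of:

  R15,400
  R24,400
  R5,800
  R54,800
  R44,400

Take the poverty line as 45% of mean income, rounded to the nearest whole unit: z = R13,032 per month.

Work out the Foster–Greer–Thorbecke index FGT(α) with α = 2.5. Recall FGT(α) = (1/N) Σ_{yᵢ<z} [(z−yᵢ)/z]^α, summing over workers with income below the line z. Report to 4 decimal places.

0.0459

Poor units: R5,800 (q = 1 of N = 5).
Normalized shortfalls: (13032−5800)/13032 = 0.5549.
Raised to α = 2.5: 0.22941.
Sum = 0.229413; FGT(2.5) = 0.229413 / 5 = 0.0459.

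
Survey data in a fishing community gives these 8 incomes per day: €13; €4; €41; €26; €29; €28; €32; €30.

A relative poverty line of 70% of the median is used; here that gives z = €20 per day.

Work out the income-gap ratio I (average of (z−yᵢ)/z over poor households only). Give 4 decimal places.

0.5750

Below z: €4, €13 (q = 2 of N = 8).
Shortfall ratios (z−y)/z: 0.8000, 0.3500; sum = 1.150000.
The income-gap ratio divides by q (the poor only): 1.150000 / 2 = 0.5750.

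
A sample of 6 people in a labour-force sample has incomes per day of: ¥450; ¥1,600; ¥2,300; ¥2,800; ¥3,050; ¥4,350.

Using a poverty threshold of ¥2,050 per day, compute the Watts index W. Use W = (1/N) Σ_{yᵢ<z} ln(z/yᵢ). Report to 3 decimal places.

0.294

Below the line: ¥450, ¥1,600 (q = 2 of N = 6).
ln(z/y) terms: ln(2050/450) = 1.5163; ln(2050/1600) = 0.2478.
W = 1.764184 / 6 = 0.294.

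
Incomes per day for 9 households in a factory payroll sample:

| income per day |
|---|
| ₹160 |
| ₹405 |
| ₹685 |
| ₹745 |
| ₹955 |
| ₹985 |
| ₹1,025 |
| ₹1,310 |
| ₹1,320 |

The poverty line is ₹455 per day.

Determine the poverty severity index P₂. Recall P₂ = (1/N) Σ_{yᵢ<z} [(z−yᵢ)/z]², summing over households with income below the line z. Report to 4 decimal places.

Below the line: ₹160, ₹405 (q = 2 of N = 9).
Gap ratios (z−y)/z: (455−160)/455 = 0.6484; (455−405)/455 = 0.1099.
Squared: 0.4204; 0.0121.
Sum = 0.432436; P₂ = 0.432436 / 9 = 0.0480.

0.0480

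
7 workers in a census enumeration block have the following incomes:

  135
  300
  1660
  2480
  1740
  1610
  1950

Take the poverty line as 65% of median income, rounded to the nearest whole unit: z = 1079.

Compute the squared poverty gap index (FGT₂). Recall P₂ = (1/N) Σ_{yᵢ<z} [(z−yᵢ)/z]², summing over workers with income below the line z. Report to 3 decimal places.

Poor units: 135, 300 (q = 2 of N = 7).
Relative gaps: (1079−135)/1079 = 0.8749; (1079−300)/1079 = 0.7220.
Squared: 0.7654; 0.5212.
Sum = 1.286655; P₂ = 1.286655 / 7 = 0.184.

0.184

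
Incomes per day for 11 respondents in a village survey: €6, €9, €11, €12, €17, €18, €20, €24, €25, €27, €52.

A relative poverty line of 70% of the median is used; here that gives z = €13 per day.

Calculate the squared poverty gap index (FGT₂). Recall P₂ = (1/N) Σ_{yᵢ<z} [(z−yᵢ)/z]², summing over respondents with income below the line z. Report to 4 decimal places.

Poor units: €6, €9, €11, €12 (q = 4 of N = 11).
Normalized shortfalls: (13−6)/13 = 0.5385; (13−9)/13 = 0.3077; (13−11)/13 = 0.1538; (13−12)/13 = 0.0769.
Squared: 0.2899; 0.0947; 0.0237; 0.0059.
Sum = 0.414201; P₂ = 0.414201 / 11 = 0.0377.

0.0377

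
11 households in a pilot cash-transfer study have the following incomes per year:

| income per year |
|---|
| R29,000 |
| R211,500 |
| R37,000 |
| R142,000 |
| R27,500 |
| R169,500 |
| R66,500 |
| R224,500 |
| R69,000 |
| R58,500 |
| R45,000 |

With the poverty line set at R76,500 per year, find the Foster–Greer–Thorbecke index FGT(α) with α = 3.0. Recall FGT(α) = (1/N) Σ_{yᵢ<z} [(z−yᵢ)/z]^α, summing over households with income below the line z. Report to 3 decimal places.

Below z: R27,500, R29,000, R37,000, R45,000, R58,500, R66,500, R69,000 (q = 7 of N = 11).
Shortfall ratios: (76500−27500)/76500 = 0.6405; (76500−29000)/76500 = 0.6209; (76500−37000)/76500 = 0.5163; (76500−45000)/76500 = 0.4118; (76500−58500)/76500 = 0.2353; (76500−66500)/76500 = 0.1307; (76500−69000)/76500 = 0.0980.
Raised to α = 3.0: 0.26279; 0.23938; 0.13766; 0.06981; 0.01303; 0.00223; 0.00094.
Sum = 0.725849; FGT(3.0) = 0.725849 / 11 = 0.066.

0.066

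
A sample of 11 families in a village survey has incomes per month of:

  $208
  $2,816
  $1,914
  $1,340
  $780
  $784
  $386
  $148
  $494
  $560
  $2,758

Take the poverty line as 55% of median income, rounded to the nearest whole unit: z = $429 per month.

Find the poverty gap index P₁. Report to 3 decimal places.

Poor units: $148, $208, $386 (q = 3 of N = 11).
Shortfall ratios: (429−148)/429 = 0.6550; (429−208)/429 = 0.5152; (429−386)/429 = 0.1002.
Σ = 1.270396. Dividing by the full population N = 11 gives P₁ = 0.115.

0.115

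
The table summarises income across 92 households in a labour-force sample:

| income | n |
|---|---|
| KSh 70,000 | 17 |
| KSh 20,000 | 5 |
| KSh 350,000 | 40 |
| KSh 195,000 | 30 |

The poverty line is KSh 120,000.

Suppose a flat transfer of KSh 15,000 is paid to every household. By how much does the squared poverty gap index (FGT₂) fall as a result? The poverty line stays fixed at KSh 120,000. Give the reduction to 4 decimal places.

0.0268

Before: below the line — 5×KSh 20,000, 17×KSh 70,000; squared poverty gap index (FGT₂) = 0.069822.
After the KSh 15,000 transfer: below the line — 5×KSh 35,000, 17×KSh 85,000; squared poverty gap index (FGT₂) = 0.042988.
Reduction = 0.069822 − 0.042988 = 0.0268.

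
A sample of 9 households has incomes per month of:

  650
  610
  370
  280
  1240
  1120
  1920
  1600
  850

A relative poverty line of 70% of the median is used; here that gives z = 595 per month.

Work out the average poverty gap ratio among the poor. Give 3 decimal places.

0.454

Below z: 280, 370 (q = 2 of N = 9).
Relative gaps: 0.5294, 0.3782; sum = 0.907563.
The income-gap ratio divides by q (the poor only): 0.907563 / 2 = 0.454.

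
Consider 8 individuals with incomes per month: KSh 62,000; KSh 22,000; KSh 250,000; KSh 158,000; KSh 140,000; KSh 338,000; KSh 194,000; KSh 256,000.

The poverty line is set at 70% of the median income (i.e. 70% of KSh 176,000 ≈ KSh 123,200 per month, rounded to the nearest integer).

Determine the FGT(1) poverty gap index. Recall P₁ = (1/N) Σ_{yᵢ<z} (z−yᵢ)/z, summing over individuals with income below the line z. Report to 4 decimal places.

Below z: KSh 22,000, KSh 62,000 (q = 2 of N = 8).
Normalized shortfalls: (123200−22000)/123200 = 0.8214; (123200−62000)/123200 = 0.4968.
Σ = 1.318182. Dividing by the full population N = 8 gives P₁ = 0.1648.

0.1648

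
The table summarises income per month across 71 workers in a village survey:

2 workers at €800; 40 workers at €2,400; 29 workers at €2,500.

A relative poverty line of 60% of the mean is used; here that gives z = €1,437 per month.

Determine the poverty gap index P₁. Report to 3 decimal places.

0.012

Below the line: 2×€800 (q = 2 of N = 71).
Relative gaps: (1437−800)/1437 = 0.4433 (×2).
Σ = 0.886569. Dividing by the full population N = 71 gives P₁ = 0.012.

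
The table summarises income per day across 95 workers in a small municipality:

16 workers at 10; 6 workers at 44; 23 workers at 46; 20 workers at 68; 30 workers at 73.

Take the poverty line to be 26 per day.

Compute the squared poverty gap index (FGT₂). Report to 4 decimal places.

0.0638

Poor units: 16×10 (q = 16 of N = 95).
Gap ratios (z−y)/z: (26−10)/26 = 0.6154 (×16).
Squared: 0.3787 (×16).
Sum = 6.059172; P₂ = 6.059172 / 95 = 0.0638.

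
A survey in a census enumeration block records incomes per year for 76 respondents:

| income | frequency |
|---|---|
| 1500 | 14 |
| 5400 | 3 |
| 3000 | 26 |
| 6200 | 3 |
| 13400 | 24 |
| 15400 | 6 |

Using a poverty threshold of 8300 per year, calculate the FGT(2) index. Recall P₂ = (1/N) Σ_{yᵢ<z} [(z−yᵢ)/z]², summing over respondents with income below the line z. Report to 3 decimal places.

0.270

Poor units: 14×1500, 26×3000, 3×5400, 3×6200 (q = 46 of N = 76).
Relative gaps: (8300−1500)/8300 = 0.8193 (×14); (8300−3000)/8300 = 0.6386 (×26); (8300−5400)/8300 = 0.3494 (×3); (8300−6200)/8300 = 0.2530 (×3).
Squared: 0.6712 (×14); 0.4078 (×26); 0.1221 (×3); 0.0640 (×3).
Sum = 20.556830; P₂ = 20.556830 / 76 = 0.270.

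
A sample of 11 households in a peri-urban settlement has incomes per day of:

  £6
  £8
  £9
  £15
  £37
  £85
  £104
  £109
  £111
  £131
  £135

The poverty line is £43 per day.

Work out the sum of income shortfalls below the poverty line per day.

£140

Poor units: £6, £8, £9, £15, £37 (q = 5 of N = 11).
Individual gaps: 43−6 = 37; 43−8 = 35; 43−9 = 34; 43−15 = 28; 43−37 = 6.
Aggregate gap = £140.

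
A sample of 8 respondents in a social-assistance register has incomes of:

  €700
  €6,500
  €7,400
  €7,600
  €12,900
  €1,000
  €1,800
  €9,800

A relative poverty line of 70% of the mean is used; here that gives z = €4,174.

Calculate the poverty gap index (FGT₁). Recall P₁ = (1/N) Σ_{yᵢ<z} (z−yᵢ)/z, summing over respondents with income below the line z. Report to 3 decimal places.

0.270

Below the line: €700, €1,000, €1,800 (q = 3 of N = 8).
Relative gaps: (4174−700)/4174 = 0.8323; (4174−1000)/4174 = 0.7604; (4174−1800)/4174 = 0.5688.
Sum of shortfalls = 2.161476; P₁ averages over all N: 2.161476 / 8 = 0.270.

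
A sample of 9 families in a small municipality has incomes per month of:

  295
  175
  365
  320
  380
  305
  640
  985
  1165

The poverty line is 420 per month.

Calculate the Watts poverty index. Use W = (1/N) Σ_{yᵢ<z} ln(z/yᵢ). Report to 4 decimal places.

0.2290

Incomes under z: 175, 295, 305, 320, 365, 380 (q = 6 of N = 9).
ln(z/y) terms: ln(420/175) = 0.8755; ln(420/295) = 0.3533; ln(420/305) = 0.3199; ln(420/320) = 0.2719; ln(420/365) = 0.1404; ln(420/380) = 0.1001.
W = 2.061066 / 9 = 0.2290.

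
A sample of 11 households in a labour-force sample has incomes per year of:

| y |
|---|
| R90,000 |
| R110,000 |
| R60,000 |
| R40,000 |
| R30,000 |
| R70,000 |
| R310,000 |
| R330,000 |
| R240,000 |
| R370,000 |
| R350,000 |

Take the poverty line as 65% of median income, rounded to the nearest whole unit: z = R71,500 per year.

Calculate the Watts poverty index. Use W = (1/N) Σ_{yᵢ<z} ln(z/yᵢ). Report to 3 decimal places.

0.150

Below the line: R30,000, R40,000, R60,000, R70,000 (q = 4 of N = 11).
ln(z/y) terms: ln(71500/30000) = 0.8685; ln(71500/40000) = 0.5808; ln(71500/60000) = 0.1754; ln(71500/70000) = 0.0212.
W = 1.645873 / 11 = 0.150.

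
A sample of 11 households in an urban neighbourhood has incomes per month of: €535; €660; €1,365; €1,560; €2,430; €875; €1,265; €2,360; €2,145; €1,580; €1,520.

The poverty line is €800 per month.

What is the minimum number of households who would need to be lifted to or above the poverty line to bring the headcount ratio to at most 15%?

1

Currently q = 2 of N = 11 are below the line (H = 0.182).
A headcount ratio of at most 15% allows at most ⌊0.15 × 11⌋ = 1 poor households.
So at least 2 − 1 = 1 must be lifted.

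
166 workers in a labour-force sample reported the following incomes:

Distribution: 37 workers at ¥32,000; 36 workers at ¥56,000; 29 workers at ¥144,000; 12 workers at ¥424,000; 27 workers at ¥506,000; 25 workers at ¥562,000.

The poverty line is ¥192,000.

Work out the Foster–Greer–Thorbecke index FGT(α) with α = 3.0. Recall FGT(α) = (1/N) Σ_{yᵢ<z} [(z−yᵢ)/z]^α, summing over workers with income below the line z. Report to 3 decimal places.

0.209

Poor units: 37×¥32,000, 36×¥56,000, 29×¥144,000 (q = 102 of N = 166).
Relative gaps: (192000−32000)/192000 = 0.8333 (×37); (192000−56000)/192000 = 0.7083 (×36); (192000−144000)/192000 = 0.2500 (×29).
Raised to α = 3.0: 0.57870 (×37); 0.35540 (×36); 0.01562 (×29).
Sum = 34.659433; FGT(3.0) = 34.659433 / 166 = 0.209.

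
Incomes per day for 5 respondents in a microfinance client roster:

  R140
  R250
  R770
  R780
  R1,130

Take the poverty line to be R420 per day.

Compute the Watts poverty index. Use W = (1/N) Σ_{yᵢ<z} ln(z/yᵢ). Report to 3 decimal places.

Incomes under z: R140, R250 (q = 2 of N = 5).
Log shortfalls: ln(420/140) = 1.0986; ln(420/250) = 0.5188.
W = 1.617406 / 5 = 0.323.

0.323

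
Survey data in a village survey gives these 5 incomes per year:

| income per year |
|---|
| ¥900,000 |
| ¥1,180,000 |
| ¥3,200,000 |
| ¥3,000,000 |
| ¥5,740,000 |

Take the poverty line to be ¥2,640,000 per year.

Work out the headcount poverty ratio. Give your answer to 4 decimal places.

0.4000

2 of the 5 families have income below ¥2,640,000.
H = 2/5 = 0.4000.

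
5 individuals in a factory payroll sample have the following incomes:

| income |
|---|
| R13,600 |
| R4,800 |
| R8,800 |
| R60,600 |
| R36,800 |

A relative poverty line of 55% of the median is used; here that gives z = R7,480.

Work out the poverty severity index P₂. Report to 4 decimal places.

0.0257

Below z: R4,800 (q = 1 of N = 5).
Normalized shortfalls: (7480−4800)/7480 = 0.3583.
Squared: 0.1284.
Sum = 0.128371; P₂ = 0.128371 / 5 = 0.0257.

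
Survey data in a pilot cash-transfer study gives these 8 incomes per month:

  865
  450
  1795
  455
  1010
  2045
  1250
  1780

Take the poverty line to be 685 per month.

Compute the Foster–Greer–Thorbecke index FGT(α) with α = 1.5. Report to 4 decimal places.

Below z: 450, 455 (q = 2 of N = 8).
Shortfall ratios: (685−450)/685 = 0.3431; (685−455)/685 = 0.3358.
Raised to α = 1.5: 0.20094; 0.19456.
Sum = 0.395501; FGT(1.5) = 0.395501 / 8 = 0.0494.

0.0494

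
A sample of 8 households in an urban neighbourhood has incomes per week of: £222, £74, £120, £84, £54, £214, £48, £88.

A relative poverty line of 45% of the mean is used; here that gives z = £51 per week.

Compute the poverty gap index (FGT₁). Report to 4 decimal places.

0.0074

Incomes under z: £48 (q = 1 of N = 8).
Gap ratios (z−y)/z: (51−48)/51 = 0.0588.
Σ = 0.058824. Dividing by the full population N = 8 gives P₁ = 0.0074.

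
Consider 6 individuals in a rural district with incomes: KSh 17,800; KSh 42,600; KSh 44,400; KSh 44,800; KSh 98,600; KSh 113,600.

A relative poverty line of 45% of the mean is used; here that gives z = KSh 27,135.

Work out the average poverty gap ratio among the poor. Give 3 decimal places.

0.344

Below the line: KSh 17,800 (q = 1 of N = 6).
Relative gaps: 0.3440; sum = 0.344021.
I averages over the q = 1 poor units only: 0.344021 / 1 = 0.344.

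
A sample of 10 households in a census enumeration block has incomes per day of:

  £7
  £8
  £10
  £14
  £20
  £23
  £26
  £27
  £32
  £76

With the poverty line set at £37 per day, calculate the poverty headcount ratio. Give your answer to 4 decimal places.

0.9000

9 of the 10 households have income below £37.
H = 9/10 = 0.9000.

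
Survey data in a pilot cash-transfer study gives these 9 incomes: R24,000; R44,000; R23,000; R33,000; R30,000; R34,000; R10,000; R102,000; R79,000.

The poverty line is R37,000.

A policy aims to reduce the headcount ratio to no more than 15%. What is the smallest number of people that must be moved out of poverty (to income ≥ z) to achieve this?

5

Currently q = 6 of N = 9 are below the line (H = 0.667).
A headcount ratio of at most 15% allows at most ⌊0.15 × 9⌋ = 1 poor people.
So at least 6 − 1 = 5 must be lifted.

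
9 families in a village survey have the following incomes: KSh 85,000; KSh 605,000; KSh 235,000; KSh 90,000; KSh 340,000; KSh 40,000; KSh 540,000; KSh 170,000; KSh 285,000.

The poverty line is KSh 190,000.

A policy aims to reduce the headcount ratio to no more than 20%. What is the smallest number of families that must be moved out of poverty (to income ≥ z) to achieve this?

3

4 of the 9 families are poor, so H = 4/9 = 0.444.
A headcount ratio of at most 20% allows at most ⌊0.20 × 9⌋ = 1 poor families.
So at least 4 − 1 = 3 must be lifted.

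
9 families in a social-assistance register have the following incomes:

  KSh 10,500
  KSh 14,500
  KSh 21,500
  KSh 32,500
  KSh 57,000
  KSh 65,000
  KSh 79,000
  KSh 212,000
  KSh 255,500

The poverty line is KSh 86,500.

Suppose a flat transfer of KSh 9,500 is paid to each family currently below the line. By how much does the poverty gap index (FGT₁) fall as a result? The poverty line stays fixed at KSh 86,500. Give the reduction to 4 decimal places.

Before: below the line — KSh 10,500, KSh 14,500, KSh 21,500, KSh 32,500, KSh 57,000, KSh 65,000, KSh 79,000; poverty gap index (FGT₁) = 0.418112.
After the KSh 9,500 transfer: below the line — KSh 20,000, KSh 24,000, KSh 31,000, KSh 42,000, KSh 66,500, KSh 74,500; poverty gap index (FGT₁) = 0.335260.
Reduction = 0.418112 − 0.335260 = 0.0829.

0.0829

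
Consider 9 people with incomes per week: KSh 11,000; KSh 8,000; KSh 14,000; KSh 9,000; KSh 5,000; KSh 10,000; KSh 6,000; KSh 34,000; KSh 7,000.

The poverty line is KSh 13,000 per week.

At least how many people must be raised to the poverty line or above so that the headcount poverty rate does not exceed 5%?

7 of the 9 people are poor, so H = 7/9 = 0.778.
A headcount ratio of at most 5% allows at most ⌊0.05 × 9⌋ = 0 poor people.
So at least 7 − 0 = 7 must be lifted.

7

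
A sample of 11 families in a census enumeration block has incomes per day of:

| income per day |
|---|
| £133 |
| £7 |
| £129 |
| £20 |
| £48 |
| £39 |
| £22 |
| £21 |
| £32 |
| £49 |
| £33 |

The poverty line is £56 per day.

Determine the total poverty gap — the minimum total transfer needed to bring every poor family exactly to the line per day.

Poor units: £7, £20, £21, £22, £32, £33, £39, £48, £49 (q = 9 of N = 11).
Individual gaps: 56−7 = 49; 56−20 = 36; 56−21 = 35; 56−22 = 34; 56−32 = 24; 56−33 = 23; 56−39 = 17; 56−48 = 8; 56−49 = 7.
Aggregate gap = £233.

£233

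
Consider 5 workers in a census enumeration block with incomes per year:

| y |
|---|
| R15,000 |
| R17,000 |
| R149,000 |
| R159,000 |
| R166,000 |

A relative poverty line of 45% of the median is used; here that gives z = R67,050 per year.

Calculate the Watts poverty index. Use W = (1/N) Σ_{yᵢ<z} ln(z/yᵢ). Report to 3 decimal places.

Below the line: R15,000, R17,000 (q = 2 of N = 5).
Log shortfalls: ln(67050/15000) = 1.4974; ln(67050/17000) = 1.3722.
W = 2.869614 / 5 = 0.574.

0.574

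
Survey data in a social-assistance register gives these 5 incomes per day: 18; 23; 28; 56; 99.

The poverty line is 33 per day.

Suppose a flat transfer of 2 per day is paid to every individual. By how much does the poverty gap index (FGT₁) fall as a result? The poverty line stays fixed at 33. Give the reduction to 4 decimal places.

0.0364

Before: below the line — 18, 23, 28; poverty gap index (FGT₁) = 0.181818.
After the 2 transfer: below the line — 20, 25, 30; poverty gap index (FGT₁) = 0.145455.
Reduction = 0.181818 − 0.145455 = 0.0364.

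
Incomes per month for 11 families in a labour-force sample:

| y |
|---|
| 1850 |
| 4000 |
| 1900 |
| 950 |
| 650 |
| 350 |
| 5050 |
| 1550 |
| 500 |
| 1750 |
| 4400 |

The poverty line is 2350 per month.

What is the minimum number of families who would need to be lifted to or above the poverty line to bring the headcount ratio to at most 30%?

Currently q = 8 of N = 11 are below the line (H = 0.727).
A headcount ratio of at most 30% allows at most ⌊0.30 × 11⌋ = 3 poor families.
So at least 8 − 3 = 5 must be lifted.

5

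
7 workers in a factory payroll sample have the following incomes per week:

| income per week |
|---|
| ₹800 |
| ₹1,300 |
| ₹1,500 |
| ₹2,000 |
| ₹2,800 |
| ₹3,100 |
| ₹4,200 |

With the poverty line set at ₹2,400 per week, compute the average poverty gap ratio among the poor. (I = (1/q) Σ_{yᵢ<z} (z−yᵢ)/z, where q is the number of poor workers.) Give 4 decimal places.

0.4167

Incomes under z: ₹800, ₹1,300, ₹1,500, ₹2,000 (q = 4 of N = 7).
Relative gaps: 0.6667, 0.4583, 0.3750, 0.1667; sum = 1.666667.
The income-gap ratio divides by q (the poor only): 1.666667 / 4 = 0.4167.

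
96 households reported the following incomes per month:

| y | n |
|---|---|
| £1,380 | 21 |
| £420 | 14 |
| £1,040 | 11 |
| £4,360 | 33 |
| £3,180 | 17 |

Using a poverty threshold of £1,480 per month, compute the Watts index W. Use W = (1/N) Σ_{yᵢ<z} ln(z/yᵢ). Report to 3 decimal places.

0.239

Poor units: 14×£420, 11×£1,040, 21×£1,380 (q = 46 of N = 96).
ln(z/y) terms: ln(1480/420) = 1.2595 (×14); ln(1480/1040) = 0.3528 (×11); ln(1480/1380) = 0.0700 (×21).
W = 22.983763 / 96 = 0.239.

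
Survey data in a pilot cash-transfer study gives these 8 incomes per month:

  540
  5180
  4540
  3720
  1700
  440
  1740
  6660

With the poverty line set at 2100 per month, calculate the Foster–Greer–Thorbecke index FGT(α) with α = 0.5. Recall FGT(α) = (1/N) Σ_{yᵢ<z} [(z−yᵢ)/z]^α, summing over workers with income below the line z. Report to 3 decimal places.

Below z: 440, 540, 1700, 1740 (q = 4 of N = 8).
Gap ratios (z−y)/z: (2100−440)/2100 = 0.7905; (2100−540)/2100 = 0.7429; (2100−1700)/2100 = 0.1905; (2100−1740)/2100 = 0.1714.
Raised to α = 0.5: 0.88909; 0.86189; 0.43644; 0.41404.
Sum = 2.601454; FGT(0.5) = 2.601454 / 8 = 0.325.

0.325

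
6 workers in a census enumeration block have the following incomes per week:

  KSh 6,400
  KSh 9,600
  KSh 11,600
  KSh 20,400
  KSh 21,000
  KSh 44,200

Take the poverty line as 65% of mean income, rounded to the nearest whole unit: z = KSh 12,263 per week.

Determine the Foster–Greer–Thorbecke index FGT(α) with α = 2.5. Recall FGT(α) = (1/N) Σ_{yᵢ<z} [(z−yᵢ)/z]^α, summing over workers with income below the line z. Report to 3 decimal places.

Below the line: KSh 6,400, KSh 9,600, KSh 11,600 (q = 3 of N = 6).
Normalized shortfalls: (12263−6400)/12263 = 0.4781; (12263−9600)/12263 = 0.2172; (12263−11600)/12263 = 0.0541.
Raised to α = 2.5: 0.15805; 0.02198; 0.00068.
Sum = 0.180710; FGT(2.5) = 0.180710 / 6 = 0.030.

0.030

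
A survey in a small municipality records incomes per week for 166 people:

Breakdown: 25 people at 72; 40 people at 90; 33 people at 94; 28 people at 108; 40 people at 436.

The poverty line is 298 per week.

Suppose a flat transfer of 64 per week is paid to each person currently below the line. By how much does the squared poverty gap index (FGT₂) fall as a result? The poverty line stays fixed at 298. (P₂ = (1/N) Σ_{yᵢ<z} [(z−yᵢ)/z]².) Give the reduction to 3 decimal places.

0.191

Before: below the line — 25×72, 40×90, 33×94, 28×108; squared poverty gap index (FGT₂) = 0.36574.
After the 64 transfer: below the line — 25×136, 40×154, 33×158, 28×172; squared poverty gap index (FGT₂) = 0.17480.
Reduction = 0.36574 − 0.17480 = 0.191.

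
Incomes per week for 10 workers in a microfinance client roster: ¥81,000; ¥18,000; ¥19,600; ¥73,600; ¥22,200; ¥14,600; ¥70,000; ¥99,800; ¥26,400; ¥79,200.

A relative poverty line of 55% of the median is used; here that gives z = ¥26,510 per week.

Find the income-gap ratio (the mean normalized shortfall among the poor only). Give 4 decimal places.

Below z: ¥14,600, ¥18,000, ¥19,600, ¥22,200, ¥26,400 (q = 5 of N = 10).
Shortfall ratios (z−y)/z: 0.4493, 0.3210, 0.2607, 0.1626, 0.0041; sum = 1.197661.
I averages over the q = 5 poor units only: 1.197661 / 5 = 0.2395.

0.2395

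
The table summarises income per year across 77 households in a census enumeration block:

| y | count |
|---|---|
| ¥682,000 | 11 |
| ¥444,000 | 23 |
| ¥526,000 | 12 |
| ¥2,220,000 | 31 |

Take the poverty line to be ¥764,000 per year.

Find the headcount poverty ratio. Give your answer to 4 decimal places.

0.5974

46 of the 77 households have income below ¥764,000.
H = 46/77 = 0.5974.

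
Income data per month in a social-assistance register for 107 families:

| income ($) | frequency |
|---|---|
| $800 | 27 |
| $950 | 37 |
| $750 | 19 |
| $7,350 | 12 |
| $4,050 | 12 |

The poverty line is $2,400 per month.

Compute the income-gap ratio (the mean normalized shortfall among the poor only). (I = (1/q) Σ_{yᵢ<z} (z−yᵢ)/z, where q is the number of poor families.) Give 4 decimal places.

0.6436

Below the line: 19×$750, 27×$800, 37×$950 (q = 83 of N = 107).
Shortfall ratios (z−y)/z: 0.6875 (×19), 0.6667 (×27), 0.6042 (×37); sum = 53.416667.
The income-gap ratio divides by q (the poor only): 53.416667 / 83 = 0.6436.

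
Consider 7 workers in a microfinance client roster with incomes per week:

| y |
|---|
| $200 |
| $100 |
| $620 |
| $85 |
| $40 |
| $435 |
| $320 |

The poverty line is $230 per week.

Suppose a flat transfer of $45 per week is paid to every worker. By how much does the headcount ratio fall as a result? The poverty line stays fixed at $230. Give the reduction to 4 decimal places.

Before: below the line — $40, $85, $100, $200; headcount ratio = 0.571429.
After the $45 transfer: below the line — $85, $130, $145; headcount ratio = 0.428571.
Reduction = 0.571429 − 0.428571 = 0.1429.

0.1429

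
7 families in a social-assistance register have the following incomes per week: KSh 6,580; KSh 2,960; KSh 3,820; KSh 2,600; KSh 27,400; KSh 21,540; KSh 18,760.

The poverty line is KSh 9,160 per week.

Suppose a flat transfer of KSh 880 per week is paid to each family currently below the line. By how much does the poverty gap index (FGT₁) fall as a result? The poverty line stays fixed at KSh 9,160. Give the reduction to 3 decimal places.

Before: below the line — KSh 2,600, KSh 2,960, KSh 3,820, KSh 6,580; poverty gap index (FGT₁) = 0.32252.
After the KSh 880 transfer: below the line — KSh 3,480, KSh 3,840, KSh 4,700, KSh 7,460; poverty gap index (FGT₁) = 0.26762.
Reduction = 0.32252 − 0.26762 = 0.055.

0.055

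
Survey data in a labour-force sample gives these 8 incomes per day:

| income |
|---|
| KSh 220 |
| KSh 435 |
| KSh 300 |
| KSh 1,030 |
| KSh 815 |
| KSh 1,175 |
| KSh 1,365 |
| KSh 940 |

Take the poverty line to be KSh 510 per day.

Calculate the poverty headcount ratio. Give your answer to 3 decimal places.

0.375

3 of the 8 families have income below KSh 510.
H = 3/8 = 0.375.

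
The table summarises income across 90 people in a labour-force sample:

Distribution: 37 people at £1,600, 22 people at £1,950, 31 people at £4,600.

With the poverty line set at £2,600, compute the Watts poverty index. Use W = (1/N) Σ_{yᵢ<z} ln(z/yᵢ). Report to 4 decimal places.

0.2699

Poor units: 37×£1,600, 22×£1,950 (q = 59 of N = 90).
Log shortfalls: ln(2600/1600) = 0.4855 (×37); ln(2600/1950) = 0.2877 (×22).
W = 24.292795 / 90 = 0.2699.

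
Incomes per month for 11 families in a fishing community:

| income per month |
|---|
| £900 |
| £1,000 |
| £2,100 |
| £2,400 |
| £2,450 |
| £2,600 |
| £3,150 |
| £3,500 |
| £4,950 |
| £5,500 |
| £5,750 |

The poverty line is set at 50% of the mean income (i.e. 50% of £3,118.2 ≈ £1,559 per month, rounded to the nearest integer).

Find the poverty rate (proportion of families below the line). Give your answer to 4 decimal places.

2 of the 11 families have income below £1,559.
H = 2/11 = 0.1818.

0.1818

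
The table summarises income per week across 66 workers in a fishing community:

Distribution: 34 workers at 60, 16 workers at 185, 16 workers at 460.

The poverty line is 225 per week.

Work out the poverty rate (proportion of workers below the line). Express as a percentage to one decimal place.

75.8%

50 of the 66 workers have income below 225.
H = 50/66 = 75.8%.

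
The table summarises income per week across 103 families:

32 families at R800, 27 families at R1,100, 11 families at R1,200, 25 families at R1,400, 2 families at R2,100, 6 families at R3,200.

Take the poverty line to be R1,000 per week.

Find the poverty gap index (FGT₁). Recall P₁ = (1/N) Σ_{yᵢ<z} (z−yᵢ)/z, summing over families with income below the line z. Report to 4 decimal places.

0.0621

Poor units: 32×R800 (q = 32 of N = 103).
Gap ratios (z−y)/z: (1000−800)/1000 = 0.2000 (×32).
Sum of shortfalls = 6.400000; P₁ averages over all N: 6.400000 / 103 = 0.0621.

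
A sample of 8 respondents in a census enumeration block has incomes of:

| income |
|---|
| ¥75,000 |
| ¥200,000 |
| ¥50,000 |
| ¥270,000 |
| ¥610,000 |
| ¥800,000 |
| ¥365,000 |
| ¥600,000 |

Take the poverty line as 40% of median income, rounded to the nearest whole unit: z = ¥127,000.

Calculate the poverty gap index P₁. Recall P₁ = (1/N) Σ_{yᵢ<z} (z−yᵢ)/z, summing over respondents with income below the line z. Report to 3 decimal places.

0.127

Below z: ¥50,000, ¥75,000 (q = 2 of N = 8).
Shortfall ratios: (127000−50000)/127000 = 0.6063; (127000−75000)/127000 = 0.4094.
Sum of shortfalls = 1.015748; P₁ averages over all N: 1.015748 / 8 = 0.127.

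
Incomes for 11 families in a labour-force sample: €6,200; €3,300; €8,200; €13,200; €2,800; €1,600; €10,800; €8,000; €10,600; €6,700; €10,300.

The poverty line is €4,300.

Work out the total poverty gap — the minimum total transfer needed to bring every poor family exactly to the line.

€5,200

Incomes under z: €1,600, €2,800, €3,300 (q = 3 of N = 11).
Individual gaps: 4300−1600 = 2700; 4300−2800 = 1500; 4300−3300 = 1000.
Aggregate gap = €5,200.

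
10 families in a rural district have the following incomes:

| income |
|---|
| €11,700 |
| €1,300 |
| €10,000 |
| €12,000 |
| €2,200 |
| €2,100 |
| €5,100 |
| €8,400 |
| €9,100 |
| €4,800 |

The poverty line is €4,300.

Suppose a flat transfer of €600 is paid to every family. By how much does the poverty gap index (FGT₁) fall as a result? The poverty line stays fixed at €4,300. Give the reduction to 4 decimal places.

Before: below the line — €1,300, €2,100, €2,200; poverty gap index (FGT₁) = 0.169767.
After the €600 transfer: below the line — €1,900, €2,700, €2,800; poverty gap index (FGT₁) = 0.127907.
Reduction = 0.169767 − 0.127907 = 0.0419.

0.0419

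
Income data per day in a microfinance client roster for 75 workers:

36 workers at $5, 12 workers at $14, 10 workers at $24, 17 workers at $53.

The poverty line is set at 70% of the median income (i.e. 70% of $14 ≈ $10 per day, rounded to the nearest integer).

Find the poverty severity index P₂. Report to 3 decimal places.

Incomes under z: 36×$5 (q = 36 of N = 75).
Gap ratios (z−y)/z: (10−5)/10 = 0.5000 (×36).
Squared: 0.2500 (×36).
Sum = 9.000000; P₂ = 9.000000 / 75 = 0.120.

0.120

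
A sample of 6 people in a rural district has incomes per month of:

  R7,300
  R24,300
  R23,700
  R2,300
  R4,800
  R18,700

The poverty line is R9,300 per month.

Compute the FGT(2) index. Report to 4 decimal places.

0.1412

Poor units: R2,300, R4,800, R7,300 (q = 3 of N = 6).
Normalized shortfalls: (9300−2300)/9300 = 0.7527; (9300−4800)/9300 = 0.4839; (9300−7300)/9300 = 0.2151.
Squared: 0.5665; 0.2341; 0.0462.
Sum = 0.846919; P₂ = 0.846919 / 6 = 0.1412.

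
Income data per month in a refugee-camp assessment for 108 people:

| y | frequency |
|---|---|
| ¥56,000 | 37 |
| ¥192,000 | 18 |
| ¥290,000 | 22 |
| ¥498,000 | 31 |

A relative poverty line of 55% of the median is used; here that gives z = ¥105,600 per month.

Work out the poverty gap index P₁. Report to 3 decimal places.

Below z: 37×¥56,000 (q = 37 of N = 108).
Shortfall ratios: (105600−56000)/105600 = 0.4697 (×37).
Sum of shortfalls = 17.378788; P₁ averages over all N: 17.378788 / 108 = 0.161.

0.161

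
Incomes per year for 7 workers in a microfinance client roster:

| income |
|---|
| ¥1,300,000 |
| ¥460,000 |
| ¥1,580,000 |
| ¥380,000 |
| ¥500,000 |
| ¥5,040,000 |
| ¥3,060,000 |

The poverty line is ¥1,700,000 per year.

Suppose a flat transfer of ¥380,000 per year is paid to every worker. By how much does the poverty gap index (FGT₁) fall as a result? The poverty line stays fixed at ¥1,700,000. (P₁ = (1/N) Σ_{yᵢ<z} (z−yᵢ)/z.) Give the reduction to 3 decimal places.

0.138

Before: below the line — ¥380,000, ¥460,000, ¥500,000, ¥1,300,000, ¥1,580,000; poverty gap index (FGT₁) = 0.35966.
After the ¥380,000 transfer: below the line — ¥760,000, ¥840,000, ¥880,000, ¥1,680,000; poverty gap index (FGT₁) = 0.22185.
Reduction = 0.35966 − 0.22185 = 0.138.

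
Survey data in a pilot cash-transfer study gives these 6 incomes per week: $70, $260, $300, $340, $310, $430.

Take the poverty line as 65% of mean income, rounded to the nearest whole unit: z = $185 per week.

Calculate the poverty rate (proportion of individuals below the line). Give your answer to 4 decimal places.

0.1667

1 of the 6 individuals have income below $185.
H = 1/6 = 0.1667.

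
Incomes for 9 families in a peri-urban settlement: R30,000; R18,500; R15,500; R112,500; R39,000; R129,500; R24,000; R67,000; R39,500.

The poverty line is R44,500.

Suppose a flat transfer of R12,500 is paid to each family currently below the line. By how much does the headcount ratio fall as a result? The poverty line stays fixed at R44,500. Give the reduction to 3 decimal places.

Before: below the line — R15,500, R18,500, R24,000, R30,000, R39,000, R39,500; headcount ratio = 0.66667.
After the R12,500 transfer: below the line — R28,000, R31,000, R36,500, R42,500; headcount ratio = 0.44444.
Reduction = 0.66667 − 0.44444 = 0.222.

0.222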